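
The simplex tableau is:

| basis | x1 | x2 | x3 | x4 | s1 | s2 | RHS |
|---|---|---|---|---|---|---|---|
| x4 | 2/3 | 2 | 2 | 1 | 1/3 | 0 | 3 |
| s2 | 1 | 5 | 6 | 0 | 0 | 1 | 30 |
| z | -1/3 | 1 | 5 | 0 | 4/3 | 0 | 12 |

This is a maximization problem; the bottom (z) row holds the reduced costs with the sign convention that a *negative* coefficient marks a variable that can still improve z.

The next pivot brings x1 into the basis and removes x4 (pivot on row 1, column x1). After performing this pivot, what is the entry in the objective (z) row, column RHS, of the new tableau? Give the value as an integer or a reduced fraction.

Pivot element is row 1, column x1: 2/3.
Normalize row 1: new (row 1, RHS) = 3/(2/3) = 9/2.
z-row ← z-row − (-1/3)·(new row 1): 12 − (-1/3)·(9/2) = 27/2.

27/2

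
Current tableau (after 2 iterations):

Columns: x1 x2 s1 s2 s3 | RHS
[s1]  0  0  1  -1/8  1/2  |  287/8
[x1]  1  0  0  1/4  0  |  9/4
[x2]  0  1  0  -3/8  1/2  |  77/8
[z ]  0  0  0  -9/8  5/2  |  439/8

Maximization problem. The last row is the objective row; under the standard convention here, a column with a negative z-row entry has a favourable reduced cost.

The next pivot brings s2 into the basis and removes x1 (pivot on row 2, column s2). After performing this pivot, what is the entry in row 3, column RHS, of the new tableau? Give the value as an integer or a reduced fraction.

13

Pivot element is row 2, column s2: 1/4.
Normalize row 2: new (row 2, RHS) = (9/4)/(1/4) = 9.
row 3 ← row 3 − (-3/8)·(new row 2): 77/8 − (-3/8)·9 = 13.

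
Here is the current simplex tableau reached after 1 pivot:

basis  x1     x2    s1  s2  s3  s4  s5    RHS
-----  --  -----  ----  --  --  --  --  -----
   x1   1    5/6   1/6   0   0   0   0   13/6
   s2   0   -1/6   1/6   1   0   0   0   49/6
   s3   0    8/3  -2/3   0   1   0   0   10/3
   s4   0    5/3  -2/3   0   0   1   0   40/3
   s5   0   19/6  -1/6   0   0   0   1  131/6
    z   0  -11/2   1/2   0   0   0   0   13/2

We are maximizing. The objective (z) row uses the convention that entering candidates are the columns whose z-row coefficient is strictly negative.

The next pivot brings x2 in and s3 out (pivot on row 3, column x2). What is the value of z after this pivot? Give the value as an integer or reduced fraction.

107/8

Minimum ratio for x2: (10/3)/(8/3) = 5/4.
z changes by −(z-row coeff of x2)·ratio = −(-11/2)·(5/4) = 55/8.
New z = 13/2 + (55/8) = 107/8.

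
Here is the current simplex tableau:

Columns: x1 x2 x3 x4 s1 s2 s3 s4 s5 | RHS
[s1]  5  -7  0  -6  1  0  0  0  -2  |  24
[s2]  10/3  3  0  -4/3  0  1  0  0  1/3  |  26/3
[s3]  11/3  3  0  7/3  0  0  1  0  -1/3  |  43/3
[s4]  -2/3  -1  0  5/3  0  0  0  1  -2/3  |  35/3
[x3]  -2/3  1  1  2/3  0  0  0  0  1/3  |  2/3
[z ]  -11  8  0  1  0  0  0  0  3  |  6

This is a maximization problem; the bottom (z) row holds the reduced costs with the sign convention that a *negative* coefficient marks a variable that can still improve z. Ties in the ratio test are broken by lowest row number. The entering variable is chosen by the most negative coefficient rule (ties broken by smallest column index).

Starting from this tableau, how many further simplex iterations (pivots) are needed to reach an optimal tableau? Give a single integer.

pivot: x1 in, s2 out → z = 173/5
pivot: x4 in, s3 out → z = 739/19
No improving column remains; optimal.

2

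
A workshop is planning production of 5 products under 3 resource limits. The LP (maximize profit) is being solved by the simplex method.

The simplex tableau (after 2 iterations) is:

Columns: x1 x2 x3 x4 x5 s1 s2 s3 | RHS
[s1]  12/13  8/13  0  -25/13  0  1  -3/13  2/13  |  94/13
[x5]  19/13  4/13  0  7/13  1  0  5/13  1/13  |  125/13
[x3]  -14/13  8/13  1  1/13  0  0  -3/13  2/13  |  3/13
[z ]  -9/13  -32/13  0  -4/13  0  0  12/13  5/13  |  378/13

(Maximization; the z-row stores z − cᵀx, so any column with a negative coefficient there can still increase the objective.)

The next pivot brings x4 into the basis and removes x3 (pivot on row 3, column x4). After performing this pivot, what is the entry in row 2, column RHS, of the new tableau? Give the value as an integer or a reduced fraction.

Pivot element is row 3, column x4: 1/13.
Normalize row 3: new (row 3, RHS) = (3/13)/(1/13) = 3.
row 2 ← row 2 − (7/13)·(new row 3): 125/13 − (7/13)·3 = 8.

8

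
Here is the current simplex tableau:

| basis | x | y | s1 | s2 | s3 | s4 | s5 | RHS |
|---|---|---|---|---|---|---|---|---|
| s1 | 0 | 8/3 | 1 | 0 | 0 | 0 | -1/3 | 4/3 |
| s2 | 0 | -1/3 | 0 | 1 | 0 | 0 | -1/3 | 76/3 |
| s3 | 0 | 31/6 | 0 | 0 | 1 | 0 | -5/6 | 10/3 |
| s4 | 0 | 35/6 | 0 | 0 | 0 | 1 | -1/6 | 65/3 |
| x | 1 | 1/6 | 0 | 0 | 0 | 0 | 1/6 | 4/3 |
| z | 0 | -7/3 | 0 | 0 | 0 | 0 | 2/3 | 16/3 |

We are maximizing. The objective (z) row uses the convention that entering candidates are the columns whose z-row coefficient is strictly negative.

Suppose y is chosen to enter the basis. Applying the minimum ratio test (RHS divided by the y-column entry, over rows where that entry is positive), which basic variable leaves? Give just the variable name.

s1

Ratios: row 1 (s1): (4/3)/(8/3) = 1/2; row 2 (s2): entry -1/3 ≤ 0, skip; row 3 (s3): (10/3)/(31/6) = 20/31; row 4 (s4): (65/3)/(35/6) = 26/7; row 5 (x): (4/3)/(1/6) = 8.
Minimum ratio 1/2 is in the s1 row, so s1 leaves.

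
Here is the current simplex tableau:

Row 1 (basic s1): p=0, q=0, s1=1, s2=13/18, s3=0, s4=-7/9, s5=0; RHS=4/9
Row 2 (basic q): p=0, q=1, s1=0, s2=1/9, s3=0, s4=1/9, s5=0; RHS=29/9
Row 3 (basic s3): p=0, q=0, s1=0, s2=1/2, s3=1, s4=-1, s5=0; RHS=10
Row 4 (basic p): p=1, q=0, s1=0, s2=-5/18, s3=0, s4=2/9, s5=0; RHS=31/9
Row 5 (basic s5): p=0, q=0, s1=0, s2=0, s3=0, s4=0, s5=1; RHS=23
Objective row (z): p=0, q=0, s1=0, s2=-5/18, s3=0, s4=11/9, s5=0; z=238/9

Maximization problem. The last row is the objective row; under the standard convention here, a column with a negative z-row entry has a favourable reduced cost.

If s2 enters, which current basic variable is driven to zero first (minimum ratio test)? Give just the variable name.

Ratios: row 1 (s1): (4/9)/(13/18) = 8/13; row 2 (q): (29/9)/(1/9) = 29; row 3 (s3): 10/(1/2) = 20; row 4 (p): entry -5/18 ≤ 0, skip; row 5 (s5): entry 0 ≤ 0, skip.
Minimum ratio 8/13 is in the s1 row, so s1 leaves.

s1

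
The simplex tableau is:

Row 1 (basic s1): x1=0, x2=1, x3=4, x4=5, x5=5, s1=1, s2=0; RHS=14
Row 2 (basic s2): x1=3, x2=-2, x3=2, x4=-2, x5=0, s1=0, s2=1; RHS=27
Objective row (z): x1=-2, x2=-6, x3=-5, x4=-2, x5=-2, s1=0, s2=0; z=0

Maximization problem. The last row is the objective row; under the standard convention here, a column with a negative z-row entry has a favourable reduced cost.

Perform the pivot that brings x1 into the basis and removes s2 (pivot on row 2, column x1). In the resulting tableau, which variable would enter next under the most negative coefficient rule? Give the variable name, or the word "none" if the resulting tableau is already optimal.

x2

Pivot element 3. New z-row = old z-row − (-2)·(row 2/3).
Updated z-row coefficients: x1: 0, x2: -22/3, x3: -11/3, x4: -10/3, x5: -2, s1: 0, s2: 2/3.
The most negative is -22/3 in column x2, so x2 would enter next.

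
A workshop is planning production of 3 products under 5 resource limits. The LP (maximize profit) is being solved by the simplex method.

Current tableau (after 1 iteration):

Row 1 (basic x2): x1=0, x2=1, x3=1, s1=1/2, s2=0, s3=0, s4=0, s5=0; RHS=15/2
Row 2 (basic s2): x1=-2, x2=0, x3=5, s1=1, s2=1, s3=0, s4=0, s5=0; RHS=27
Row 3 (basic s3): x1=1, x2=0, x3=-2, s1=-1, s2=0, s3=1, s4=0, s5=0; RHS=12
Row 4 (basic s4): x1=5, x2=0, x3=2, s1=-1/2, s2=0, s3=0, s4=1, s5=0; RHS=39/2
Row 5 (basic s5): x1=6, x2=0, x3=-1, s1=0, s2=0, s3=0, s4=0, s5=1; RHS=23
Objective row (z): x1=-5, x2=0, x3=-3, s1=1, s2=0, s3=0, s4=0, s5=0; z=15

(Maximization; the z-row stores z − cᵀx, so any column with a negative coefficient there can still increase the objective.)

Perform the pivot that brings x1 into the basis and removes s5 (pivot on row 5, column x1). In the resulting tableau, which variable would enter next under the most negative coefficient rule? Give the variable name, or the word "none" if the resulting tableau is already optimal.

Pivot element 6. New z-row = old z-row − (-5)·(row 5/6).
Updated z-row coefficients: x1: 0, x2: 0, x3: -23/6, s1: 1, s2: 0, s3: 0, s4: 0, s5: 5/6.
The most negative is -23/6 in column x3, so x3 would enter next.

x3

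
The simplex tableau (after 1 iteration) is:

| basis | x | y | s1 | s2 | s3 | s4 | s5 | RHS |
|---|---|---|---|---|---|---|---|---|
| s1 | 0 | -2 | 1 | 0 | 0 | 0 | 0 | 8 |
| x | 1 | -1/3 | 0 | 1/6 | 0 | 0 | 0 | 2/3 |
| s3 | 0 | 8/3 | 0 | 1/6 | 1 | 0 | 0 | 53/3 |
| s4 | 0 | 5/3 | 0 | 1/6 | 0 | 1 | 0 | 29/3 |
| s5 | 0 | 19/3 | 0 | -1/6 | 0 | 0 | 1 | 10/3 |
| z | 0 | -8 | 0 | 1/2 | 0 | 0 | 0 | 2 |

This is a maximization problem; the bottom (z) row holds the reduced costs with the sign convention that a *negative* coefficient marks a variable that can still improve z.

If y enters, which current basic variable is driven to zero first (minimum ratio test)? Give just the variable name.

Ratios: row 1 (s1): entry -2 ≤ 0, skip; row 2 (x): entry -1/3 ≤ 0, skip; row 3 (s3): (53/3)/(8/3) = 53/8; row 4 (s4): (29/3)/(5/3) = 29/5; row 5 (s5): (10/3)/(19/3) = 10/19.
Minimum ratio 10/19 is in the s5 row, so s5 leaves.

s5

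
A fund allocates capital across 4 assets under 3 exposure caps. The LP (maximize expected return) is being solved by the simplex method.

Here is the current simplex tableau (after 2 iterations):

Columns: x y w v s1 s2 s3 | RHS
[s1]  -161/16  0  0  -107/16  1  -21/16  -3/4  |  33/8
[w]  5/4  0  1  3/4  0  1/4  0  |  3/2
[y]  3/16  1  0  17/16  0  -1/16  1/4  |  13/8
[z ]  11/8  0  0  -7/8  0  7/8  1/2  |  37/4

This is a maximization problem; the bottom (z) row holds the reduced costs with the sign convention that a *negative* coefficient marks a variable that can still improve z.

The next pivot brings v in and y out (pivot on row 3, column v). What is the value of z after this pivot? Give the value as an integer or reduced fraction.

180/17

Minimum ratio for v: (13/8)/(17/16) = 26/17.
z changes by −(z-row coeff of v)·ratio = −(-7/8)·(26/17) = 91/68.
New z = 37/4 + (91/68) = 180/17.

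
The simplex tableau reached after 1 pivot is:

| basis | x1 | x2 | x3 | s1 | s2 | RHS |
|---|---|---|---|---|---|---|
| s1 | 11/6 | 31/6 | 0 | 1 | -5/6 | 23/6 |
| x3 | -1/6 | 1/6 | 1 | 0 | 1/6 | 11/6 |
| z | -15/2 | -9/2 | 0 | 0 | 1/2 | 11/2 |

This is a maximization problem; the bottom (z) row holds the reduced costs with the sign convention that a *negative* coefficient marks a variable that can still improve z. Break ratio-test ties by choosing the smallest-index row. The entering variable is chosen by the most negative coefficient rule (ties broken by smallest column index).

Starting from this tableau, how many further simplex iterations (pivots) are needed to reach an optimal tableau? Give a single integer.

pivot: x1 in, s1 out → z = 233/11
pivot: s2 in, x3 out → z = 91
No improving column remains; optimal.

2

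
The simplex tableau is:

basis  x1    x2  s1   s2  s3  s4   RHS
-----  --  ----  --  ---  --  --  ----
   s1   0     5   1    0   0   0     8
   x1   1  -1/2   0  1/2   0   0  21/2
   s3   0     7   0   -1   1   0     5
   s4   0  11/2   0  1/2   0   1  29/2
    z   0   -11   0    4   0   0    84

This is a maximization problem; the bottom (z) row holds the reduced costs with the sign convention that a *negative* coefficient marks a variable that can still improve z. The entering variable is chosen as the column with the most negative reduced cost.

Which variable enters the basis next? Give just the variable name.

x2

Objective-row coefficients: x1: 0, x2: -11, s1: 0, s2: 4, s3: 0, s4: 0.
The most negative is -11 in column x2, so x2 enters.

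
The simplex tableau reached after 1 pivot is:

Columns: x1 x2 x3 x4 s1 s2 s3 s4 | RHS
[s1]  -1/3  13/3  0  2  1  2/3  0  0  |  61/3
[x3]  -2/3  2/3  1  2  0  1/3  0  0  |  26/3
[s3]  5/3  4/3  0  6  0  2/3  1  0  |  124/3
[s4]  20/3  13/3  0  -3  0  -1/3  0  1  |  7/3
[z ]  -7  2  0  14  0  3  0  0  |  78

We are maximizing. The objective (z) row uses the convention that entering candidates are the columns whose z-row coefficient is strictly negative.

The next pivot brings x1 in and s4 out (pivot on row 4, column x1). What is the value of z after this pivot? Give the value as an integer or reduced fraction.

Minimum ratio for x1: (7/3)/(20/3) = 7/20.
z changes by −(z-row coeff of x1)·ratio = −(-7)·(7/20) = 49/20.
New z = 78 + (49/20) = 1609/20.

1609/20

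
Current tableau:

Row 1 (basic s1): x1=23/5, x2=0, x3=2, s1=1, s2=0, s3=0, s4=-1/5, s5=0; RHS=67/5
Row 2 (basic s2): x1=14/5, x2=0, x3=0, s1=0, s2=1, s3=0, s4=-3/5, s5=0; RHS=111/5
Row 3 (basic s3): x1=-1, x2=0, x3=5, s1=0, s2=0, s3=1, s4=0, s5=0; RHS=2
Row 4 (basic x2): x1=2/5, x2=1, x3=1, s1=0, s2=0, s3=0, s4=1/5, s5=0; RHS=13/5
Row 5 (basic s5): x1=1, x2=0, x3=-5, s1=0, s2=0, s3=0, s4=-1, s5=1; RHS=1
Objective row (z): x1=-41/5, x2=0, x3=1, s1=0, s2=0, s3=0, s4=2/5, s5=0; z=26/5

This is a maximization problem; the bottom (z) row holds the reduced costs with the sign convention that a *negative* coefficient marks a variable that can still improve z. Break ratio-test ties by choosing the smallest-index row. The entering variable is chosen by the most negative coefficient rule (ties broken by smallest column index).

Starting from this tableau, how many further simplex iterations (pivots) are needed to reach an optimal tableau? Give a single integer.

pivot: x1 in, s5 out → z = 67/5
pivot: x3 in, s1 out → z = 687/25
pivot: s4 in, x3 out → z = 29
No improving column remains; optimal.

3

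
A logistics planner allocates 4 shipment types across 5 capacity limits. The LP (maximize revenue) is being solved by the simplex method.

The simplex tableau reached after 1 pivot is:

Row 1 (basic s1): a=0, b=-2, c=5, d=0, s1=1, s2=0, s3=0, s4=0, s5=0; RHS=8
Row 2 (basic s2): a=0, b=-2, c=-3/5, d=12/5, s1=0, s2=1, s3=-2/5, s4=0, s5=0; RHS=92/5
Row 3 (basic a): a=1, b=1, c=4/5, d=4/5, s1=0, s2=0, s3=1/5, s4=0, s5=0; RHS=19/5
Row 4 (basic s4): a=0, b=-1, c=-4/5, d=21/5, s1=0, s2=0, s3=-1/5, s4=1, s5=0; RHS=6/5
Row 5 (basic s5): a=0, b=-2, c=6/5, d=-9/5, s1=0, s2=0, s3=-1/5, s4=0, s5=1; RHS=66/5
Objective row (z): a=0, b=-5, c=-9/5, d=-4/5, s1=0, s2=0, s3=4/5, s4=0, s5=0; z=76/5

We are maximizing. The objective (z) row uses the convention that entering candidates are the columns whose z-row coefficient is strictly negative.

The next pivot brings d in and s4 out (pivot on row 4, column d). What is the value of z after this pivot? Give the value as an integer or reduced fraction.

Minimum ratio for d: (6/5)/(21/5) = 2/7.
z changes by −(z-row coeff of d)·ratio = −(-4/5)·(2/7) = 8/35.
New z = 76/5 + (8/35) = 108/7.

108/7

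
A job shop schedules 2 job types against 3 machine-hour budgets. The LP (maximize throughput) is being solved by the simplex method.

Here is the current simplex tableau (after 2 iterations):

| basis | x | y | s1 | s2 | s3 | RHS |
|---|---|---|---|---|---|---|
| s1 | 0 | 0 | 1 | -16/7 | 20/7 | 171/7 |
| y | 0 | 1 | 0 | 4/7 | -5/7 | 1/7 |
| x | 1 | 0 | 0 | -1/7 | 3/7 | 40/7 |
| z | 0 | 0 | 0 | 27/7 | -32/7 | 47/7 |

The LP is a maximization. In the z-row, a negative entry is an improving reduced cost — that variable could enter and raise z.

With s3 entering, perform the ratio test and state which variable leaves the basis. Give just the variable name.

s1

Ratios: row 1 (s1): (171/7)/(20/7) = 171/20; row 2 (y): entry -5/7 ≤ 0, skip; row 3 (x): (40/7)/(3/7) = 40/3.
Minimum ratio 171/20 is in the s1 row, so s1 leaves.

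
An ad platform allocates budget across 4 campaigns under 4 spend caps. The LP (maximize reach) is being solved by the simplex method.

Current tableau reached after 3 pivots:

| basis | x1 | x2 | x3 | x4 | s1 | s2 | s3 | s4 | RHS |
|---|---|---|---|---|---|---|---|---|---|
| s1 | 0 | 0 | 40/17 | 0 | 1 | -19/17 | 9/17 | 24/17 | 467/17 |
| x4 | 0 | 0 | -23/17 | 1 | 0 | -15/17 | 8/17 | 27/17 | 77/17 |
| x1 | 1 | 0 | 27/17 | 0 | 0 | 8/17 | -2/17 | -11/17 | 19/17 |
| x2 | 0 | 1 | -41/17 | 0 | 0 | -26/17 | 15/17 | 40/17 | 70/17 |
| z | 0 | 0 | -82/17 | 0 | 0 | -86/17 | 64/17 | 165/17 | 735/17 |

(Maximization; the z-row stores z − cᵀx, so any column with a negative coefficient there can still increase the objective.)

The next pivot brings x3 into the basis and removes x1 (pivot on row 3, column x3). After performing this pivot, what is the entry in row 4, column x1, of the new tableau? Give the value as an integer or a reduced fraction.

Pivot element is row 3, column x3: 27/17.
Normalize row 3: new (row 3, x1) = 1/(27/17) = 17/27.
row 4 ← row 4 − (-41/17)·(new row 3): 0 − (-41/17)·(17/27) = 41/27.

41/27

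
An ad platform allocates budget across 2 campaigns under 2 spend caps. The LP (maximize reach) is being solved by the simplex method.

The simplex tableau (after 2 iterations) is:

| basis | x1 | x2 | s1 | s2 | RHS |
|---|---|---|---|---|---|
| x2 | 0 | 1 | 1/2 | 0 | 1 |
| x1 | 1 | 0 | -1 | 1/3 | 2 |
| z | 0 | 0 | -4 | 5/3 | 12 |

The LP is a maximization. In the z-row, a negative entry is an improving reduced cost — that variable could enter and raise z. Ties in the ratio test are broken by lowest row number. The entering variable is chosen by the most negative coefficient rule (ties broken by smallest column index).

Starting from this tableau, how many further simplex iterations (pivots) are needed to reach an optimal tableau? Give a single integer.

pivot: s1 in, x2 out → z = 20
No improving column remains; optimal.

1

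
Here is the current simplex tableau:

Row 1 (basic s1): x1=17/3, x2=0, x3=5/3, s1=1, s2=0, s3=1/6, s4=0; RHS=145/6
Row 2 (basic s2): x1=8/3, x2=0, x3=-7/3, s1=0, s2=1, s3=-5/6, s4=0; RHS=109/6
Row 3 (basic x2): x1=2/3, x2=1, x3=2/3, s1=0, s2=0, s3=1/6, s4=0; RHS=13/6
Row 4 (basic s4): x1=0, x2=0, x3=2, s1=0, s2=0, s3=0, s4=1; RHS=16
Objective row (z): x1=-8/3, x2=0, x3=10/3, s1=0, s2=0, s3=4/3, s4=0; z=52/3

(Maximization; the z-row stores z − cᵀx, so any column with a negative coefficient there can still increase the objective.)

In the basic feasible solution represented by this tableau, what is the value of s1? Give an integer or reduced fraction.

145/6

s1 is basic (row 1); its value is the RHS of that row: 145/6.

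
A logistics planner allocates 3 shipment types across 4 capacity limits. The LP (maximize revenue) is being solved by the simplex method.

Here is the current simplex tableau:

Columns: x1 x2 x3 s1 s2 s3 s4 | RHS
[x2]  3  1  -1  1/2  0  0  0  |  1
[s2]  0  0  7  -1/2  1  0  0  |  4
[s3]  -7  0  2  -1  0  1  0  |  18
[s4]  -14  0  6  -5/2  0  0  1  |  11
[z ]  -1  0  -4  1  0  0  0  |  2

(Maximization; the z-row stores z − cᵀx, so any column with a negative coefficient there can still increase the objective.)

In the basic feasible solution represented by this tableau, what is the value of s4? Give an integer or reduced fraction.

s4 is basic (row 4); its value is the RHS of that row: 11.

11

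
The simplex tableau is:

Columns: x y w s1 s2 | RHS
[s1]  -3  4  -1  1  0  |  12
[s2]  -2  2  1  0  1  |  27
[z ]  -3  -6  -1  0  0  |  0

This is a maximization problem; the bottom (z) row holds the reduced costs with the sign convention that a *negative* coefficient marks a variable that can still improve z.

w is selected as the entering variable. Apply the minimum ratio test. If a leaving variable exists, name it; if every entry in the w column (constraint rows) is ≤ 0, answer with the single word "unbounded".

s2

Ratios: row 1 (s1): entry -1 ≤ 0, skip; row 2 (s2): 27/1 = 27.
Minimum ratio is in the s2 row, so s2 leaves.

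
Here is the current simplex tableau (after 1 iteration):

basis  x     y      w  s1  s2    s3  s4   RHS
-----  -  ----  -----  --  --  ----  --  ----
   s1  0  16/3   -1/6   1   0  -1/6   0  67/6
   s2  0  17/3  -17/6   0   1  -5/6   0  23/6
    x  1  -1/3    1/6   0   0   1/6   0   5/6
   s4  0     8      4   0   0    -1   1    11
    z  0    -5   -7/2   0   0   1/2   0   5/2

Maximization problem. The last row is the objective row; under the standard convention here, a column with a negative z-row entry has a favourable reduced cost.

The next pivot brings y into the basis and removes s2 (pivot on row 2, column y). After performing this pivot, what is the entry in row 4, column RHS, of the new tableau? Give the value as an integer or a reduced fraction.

Pivot element is row 2, column y: 17/3.
Normalize row 2: new (row 2, RHS) = (23/6)/(17/3) = 23/34.
row 4 ← row 4 − 8·(new row 2): 11 − 8·(23/34) = 95/17.

95/17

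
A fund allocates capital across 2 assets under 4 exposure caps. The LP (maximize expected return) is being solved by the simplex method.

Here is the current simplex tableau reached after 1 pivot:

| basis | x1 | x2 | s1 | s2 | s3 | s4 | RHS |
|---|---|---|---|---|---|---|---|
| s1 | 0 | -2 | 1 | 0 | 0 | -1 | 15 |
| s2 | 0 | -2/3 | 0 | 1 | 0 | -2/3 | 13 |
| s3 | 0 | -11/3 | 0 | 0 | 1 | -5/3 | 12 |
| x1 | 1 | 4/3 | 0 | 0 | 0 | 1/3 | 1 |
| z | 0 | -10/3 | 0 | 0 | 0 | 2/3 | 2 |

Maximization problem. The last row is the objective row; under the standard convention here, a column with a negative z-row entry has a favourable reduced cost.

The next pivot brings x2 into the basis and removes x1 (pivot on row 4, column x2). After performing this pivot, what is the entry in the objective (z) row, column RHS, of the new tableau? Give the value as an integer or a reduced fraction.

9/2

Pivot element is row 4, column x2: 4/3.
Normalize row 4: new (row 4, RHS) = 1/(4/3) = 3/4.
z-row ← z-row − (-10/3)·(new row 4): 2 − (-10/3)·(3/4) = 9/2.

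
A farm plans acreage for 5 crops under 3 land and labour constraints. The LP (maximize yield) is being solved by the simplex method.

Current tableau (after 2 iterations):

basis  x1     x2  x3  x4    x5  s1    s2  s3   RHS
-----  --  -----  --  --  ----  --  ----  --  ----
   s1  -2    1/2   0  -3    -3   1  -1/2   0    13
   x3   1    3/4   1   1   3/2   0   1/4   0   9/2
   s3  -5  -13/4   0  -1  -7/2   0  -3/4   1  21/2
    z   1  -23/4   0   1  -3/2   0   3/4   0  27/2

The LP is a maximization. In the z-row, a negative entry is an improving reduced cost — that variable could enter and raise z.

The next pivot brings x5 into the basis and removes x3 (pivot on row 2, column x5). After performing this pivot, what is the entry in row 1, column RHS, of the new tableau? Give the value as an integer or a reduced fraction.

Pivot element is row 2, column x5: 3/2.
Normalize row 2: new (row 2, RHS) = (9/2)/(3/2) = 3.
row 1 ← row 1 − (-3)·(new row 2): 13 − (-3)·3 = 22.

22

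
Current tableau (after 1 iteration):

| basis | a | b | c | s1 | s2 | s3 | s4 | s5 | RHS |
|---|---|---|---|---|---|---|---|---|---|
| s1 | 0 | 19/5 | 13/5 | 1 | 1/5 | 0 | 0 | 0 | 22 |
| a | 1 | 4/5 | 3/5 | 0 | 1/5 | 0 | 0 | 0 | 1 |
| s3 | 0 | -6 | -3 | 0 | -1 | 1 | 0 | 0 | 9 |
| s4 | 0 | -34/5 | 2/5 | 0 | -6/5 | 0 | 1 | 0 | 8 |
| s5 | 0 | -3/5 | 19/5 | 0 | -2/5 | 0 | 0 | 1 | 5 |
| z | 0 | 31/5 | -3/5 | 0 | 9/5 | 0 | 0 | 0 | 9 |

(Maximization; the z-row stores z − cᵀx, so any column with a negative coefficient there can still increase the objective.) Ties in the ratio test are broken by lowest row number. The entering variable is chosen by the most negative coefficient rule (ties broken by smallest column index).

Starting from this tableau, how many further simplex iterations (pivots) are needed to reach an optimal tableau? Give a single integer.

1

pivot: c in, s5 out → z = 186/19
No improving column remains; optimal.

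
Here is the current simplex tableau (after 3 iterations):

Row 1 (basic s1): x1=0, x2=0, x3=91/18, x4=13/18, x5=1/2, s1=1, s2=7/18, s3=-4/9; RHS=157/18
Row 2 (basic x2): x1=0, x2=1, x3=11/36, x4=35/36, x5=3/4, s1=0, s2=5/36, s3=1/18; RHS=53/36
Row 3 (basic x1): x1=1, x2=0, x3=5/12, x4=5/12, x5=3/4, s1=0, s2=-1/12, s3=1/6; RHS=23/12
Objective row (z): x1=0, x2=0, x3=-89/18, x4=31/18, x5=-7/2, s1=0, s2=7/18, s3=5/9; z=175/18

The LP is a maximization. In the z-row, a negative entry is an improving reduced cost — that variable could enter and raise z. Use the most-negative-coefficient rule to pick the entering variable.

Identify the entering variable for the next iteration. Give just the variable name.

Objective-row coefficients: x1: 0, x2: 0, x3: -89/18, x4: 31/18, x5: -7/2, s1: 0, s2: 7/18, s3: 5/9.
The most negative is -89/18 in column x3, so x3 enters.

x3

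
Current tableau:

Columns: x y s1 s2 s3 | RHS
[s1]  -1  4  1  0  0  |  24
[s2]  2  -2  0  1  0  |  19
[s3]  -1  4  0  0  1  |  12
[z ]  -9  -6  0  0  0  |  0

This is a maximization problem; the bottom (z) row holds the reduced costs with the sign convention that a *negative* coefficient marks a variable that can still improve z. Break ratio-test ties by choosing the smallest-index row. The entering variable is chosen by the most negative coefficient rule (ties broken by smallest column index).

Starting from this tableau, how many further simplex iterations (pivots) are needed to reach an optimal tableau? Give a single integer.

pivot: x in, s2 out → z = 171/2
pivot: y in, s3 out → z = 193
No improving column remains; optimal.

2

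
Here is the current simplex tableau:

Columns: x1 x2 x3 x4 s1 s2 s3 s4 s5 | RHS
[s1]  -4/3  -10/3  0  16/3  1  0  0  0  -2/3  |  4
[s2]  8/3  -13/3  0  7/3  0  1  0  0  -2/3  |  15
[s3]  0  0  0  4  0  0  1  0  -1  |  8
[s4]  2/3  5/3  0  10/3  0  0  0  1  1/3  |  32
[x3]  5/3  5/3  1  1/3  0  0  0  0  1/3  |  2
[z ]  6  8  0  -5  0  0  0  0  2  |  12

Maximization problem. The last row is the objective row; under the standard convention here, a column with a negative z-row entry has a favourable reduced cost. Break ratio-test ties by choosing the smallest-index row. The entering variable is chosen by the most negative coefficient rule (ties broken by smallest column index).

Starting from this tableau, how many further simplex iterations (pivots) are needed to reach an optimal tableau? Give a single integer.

1

pivot: x4 in, s1 out → z = 63/4
No improving column remains; optimal.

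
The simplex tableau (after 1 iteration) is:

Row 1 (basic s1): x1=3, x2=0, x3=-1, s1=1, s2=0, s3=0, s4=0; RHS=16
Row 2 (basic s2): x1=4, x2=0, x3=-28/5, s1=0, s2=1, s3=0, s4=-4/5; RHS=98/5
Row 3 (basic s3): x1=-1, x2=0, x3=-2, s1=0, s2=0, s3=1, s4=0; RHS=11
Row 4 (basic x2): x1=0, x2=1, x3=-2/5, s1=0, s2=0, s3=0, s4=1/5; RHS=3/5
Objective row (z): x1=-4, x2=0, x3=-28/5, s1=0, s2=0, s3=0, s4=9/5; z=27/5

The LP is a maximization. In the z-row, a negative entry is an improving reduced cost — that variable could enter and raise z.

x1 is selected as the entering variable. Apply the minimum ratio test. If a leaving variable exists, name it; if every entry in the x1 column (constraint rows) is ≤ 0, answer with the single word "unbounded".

s2

Ratios: row 1 (s1): 16/3 = 16/3; row 2 (s2): (98/5)/4 = 49/10; row 3 (s3): entry -1 ≤ 0, skip; row 4 (x2): entry 0 ≤ 0, skip.
Minimum ratio is in the s2 row, so s2 leaves.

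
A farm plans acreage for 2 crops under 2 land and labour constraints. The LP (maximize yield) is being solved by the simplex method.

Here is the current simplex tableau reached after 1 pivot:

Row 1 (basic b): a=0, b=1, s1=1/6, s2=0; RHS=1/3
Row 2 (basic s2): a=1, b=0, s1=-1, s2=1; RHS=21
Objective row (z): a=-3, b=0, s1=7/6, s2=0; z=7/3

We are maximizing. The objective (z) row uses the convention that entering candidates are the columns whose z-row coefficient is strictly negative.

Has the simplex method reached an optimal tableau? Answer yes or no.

Column a has objective-row coefficient -3, which is negative; an improving pivot exists, so not yet optimal.

no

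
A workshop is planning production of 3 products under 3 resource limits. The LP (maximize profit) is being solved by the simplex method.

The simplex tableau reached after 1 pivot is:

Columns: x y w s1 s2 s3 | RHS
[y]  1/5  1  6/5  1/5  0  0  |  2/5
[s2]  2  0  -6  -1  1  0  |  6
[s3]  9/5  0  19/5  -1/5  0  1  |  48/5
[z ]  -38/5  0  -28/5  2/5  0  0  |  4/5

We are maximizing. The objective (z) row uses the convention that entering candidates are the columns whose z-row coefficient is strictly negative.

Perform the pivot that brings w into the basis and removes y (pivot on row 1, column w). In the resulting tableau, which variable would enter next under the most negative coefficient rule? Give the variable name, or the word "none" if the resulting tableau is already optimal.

x

Pivot element 6/5. New z-row = old z-row − (-28/5)·(row 1/(6/5)).
Updated z-row coefficients: x: -20/3, y: 14/3, w: 0, s1: 4/3, s2: 0, s3: 0.
The most negative is -20/3 in column x, so x would enter next.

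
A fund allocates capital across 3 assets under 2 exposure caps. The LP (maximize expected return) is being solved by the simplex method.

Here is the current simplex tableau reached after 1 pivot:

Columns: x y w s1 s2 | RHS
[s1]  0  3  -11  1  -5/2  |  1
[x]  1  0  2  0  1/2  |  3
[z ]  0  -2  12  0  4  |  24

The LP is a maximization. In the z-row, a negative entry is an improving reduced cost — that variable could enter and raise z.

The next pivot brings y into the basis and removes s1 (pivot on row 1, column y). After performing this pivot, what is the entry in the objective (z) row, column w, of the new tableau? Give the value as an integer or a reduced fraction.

Pivot element is row 1, column y: 3.
Normalize row 1: new (row 1, w) = (-11)/3 = -11/3.
z-row ← z-row − (-2)·(new row 1): 12 − (-2)·(-11/3) = 14/3.

14/3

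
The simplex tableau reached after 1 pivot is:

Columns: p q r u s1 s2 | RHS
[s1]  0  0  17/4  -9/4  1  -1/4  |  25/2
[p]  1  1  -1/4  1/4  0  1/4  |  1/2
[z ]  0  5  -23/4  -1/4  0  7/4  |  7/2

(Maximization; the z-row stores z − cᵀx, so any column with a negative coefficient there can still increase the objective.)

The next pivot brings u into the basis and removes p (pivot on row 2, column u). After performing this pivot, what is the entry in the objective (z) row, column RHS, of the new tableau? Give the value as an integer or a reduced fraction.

Pivot element is row 2, column u: 1/4.
Normalize row 2: new (row 2, RHS) = (1/2)/(1/4) = 2.
z-row ← z-row − (-1/4)·(new row 2): 7/2 − (-1/4)·2 = 4.

4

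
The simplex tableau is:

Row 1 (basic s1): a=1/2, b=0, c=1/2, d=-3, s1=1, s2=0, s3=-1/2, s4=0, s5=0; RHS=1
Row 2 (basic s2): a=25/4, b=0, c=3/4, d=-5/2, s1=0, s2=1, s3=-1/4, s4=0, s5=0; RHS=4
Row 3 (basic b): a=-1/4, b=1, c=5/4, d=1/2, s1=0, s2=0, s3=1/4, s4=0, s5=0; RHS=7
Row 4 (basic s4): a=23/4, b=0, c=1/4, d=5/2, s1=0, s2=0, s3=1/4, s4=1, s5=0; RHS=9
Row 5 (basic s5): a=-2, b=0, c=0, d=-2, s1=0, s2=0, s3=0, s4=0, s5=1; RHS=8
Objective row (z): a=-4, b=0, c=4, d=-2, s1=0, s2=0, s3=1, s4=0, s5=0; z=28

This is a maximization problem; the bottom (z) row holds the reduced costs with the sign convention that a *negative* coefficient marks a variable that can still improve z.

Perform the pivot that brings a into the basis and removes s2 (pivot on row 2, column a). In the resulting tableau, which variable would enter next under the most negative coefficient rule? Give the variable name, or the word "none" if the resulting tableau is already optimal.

Pivot element 25/4. New z-row = old z-row − (-4)·(row 2/(25/4)).
Updated z-row coefficients: a: 0, b: 0, c: 112/25, d: -18/5, s1: 0, s2: 16/25, s3: 21/25, s4: 0, s5: 0.
The most negative is -18/5 in column d, so d would enter next.

d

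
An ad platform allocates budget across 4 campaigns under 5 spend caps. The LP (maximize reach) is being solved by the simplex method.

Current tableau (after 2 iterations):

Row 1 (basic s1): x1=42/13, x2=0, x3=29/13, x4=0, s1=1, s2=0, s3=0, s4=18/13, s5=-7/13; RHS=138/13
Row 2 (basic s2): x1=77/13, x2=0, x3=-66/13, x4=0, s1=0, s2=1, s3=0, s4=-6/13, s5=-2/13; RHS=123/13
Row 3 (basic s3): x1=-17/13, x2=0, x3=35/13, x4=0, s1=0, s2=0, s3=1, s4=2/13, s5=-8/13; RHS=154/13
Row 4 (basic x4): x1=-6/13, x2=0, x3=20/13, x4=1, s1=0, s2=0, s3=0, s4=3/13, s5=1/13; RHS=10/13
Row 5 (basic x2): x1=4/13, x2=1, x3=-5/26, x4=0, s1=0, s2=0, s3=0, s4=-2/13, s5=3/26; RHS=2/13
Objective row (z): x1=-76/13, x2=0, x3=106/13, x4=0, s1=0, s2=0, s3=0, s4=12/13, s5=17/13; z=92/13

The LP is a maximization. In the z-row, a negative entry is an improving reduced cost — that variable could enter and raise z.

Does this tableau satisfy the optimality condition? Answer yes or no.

no

Column x1 has objective-row coefficient -76/13, which is negative; an improving pivot exists, so not yet optimal.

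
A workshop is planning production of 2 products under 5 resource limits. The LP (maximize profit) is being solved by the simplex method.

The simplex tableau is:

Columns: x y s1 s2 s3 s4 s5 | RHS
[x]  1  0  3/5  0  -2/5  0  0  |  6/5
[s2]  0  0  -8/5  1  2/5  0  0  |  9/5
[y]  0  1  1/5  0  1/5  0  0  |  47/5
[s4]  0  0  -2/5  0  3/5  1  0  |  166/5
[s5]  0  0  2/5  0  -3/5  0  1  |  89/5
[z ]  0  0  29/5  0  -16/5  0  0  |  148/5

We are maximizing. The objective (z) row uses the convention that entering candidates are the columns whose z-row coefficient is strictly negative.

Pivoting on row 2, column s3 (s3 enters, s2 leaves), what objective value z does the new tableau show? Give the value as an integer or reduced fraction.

Minimum ratio for s3: (9/5)/(2/5) = 9/2.
z changes by −(z-row coeff of s3)·ratio = −(-16/5)·(9/2) = 72/5.
New z = 148/5 + (72/5) = 44.

44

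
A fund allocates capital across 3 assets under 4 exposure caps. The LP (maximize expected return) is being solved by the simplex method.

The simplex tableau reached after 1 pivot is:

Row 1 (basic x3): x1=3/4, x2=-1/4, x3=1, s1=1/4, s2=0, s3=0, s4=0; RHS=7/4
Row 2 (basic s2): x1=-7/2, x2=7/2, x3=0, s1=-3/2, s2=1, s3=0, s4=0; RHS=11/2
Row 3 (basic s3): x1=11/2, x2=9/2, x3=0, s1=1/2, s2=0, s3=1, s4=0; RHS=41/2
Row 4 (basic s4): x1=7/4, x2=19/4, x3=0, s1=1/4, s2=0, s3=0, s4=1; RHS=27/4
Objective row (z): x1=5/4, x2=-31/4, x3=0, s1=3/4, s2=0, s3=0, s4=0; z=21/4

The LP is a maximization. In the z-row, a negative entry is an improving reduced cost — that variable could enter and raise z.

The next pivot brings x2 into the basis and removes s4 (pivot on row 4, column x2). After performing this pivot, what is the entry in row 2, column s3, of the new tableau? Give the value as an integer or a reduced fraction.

Pivot element is row 4, column x2: 19/4.
Normalize row 4: new (row 4, s3) = 0/(19/4) = 0.
row 2 ← row 2 − (7/2)·(new row 4): 0 − (7/2)·0 = 0.

0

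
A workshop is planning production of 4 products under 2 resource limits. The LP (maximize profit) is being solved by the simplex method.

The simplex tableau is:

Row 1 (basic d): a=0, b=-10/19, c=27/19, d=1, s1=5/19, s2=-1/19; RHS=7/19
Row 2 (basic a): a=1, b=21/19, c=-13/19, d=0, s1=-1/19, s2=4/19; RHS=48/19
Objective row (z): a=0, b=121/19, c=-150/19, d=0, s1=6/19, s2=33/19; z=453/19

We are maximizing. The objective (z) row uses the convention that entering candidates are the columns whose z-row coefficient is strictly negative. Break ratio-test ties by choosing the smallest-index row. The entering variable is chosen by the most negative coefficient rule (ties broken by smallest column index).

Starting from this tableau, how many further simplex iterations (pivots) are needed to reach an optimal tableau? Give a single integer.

1

pivot: c in, d out → z = 233/9
No improving column remains; optimal.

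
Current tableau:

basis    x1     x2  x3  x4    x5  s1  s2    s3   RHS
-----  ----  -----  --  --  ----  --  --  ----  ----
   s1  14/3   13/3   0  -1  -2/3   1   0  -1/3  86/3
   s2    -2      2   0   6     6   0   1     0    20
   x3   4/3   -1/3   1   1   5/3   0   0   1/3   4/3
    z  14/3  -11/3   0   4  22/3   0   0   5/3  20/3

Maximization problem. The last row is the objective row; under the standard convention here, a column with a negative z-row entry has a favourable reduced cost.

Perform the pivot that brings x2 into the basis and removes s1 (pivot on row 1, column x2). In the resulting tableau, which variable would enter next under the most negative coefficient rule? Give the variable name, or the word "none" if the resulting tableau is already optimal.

Pivot element 13/3. New z-row = old z-row − (-11/3)·(row 1/(13/3)).
Updated z-row coefficients: x1: 112/13, x2: 0, x3: 0, x4: 41/13, x5: 88/13, s1: 11/13, s2: 0, s3: 18/13.
No coefficient is strictly negative; the tableau after this pivot is optimal.

none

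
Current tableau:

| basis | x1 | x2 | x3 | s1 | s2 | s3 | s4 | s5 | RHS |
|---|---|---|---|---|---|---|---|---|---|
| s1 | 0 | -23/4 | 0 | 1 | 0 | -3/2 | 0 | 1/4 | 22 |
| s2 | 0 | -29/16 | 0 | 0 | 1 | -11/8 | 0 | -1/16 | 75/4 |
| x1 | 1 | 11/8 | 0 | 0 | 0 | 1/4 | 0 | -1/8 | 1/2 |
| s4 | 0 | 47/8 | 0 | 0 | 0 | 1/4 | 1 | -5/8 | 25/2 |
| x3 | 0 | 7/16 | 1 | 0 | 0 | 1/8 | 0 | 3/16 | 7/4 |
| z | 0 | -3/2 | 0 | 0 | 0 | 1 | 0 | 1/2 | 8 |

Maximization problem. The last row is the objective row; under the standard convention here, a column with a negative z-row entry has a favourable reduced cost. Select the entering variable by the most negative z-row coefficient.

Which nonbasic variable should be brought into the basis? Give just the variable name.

x2

Objective-row coefficients: x1: 0, x2: -3/2, x3: 0, s1: 0, s2: 0, s3: 1, s4: 0, s5: 1/2.
The most negative is -3/2 in column x2, so x2 enters.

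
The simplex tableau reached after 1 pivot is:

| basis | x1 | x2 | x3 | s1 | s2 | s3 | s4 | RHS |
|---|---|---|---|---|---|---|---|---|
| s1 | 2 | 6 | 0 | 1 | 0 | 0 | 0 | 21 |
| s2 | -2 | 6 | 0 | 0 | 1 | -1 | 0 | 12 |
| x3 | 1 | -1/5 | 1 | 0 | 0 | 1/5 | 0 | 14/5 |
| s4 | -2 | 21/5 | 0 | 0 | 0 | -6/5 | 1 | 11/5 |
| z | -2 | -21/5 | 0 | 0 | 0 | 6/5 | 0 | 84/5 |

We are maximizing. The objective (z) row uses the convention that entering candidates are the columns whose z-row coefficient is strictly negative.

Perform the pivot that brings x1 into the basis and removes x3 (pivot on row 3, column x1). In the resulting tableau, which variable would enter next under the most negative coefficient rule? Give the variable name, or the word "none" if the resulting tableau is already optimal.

Pivot element 1. New z-row = old z-row − (-2)·(row 3/1).
Updated z-row coefficients: x1: 0, x2: -23/5, x3: 2, s1: 0, s2: 0, s3: 8/5, s4: 0.
The most negative is -23/5 in column x2, so x2 would enter next.

x2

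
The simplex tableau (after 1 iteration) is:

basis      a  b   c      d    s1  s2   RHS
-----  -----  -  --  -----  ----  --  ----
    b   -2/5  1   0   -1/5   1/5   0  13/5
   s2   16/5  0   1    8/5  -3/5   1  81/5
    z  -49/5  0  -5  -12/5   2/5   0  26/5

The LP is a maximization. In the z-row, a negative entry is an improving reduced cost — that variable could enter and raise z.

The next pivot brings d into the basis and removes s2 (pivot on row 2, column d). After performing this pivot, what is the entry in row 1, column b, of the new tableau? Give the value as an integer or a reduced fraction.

Pivot element is row 2, column d: 8/5.
Normalize row 2: new (row 2, b) = 0/(8/5) = 0.
row 1 ← row 1 − (-1/5)·(new row 2): 1 − (-1/5)·0 = 1.

1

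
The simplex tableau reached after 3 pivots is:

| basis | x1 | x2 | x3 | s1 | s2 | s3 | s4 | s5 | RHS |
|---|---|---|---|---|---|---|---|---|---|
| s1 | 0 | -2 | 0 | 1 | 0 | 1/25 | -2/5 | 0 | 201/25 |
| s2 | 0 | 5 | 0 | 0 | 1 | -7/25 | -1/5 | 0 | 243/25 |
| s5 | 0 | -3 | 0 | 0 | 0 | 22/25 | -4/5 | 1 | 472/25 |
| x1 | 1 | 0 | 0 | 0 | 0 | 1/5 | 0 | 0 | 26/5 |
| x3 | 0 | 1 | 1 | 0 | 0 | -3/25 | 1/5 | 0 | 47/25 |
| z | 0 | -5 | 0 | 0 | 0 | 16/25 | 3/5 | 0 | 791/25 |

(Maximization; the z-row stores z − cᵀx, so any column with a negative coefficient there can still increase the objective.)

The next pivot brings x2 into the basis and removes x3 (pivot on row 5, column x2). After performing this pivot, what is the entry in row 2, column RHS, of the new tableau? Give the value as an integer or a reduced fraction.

Pivot element is row 5, column x2: 1.
Normalize row 5: new (row 5, RHS) = (47/25)/1 = 47/25.
row 2 ← row 2 − 5·(new row 5): 243/25 − 5·(47/25) = 8/25.

8/25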